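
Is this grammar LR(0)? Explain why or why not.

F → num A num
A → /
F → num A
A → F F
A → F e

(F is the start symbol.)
Augment with F' → F and build the canonical LR(0) collection (I0 = CLOSURE({[F' → . F]}), then GOTO on every symbol after a dot until no new states appear). It has 9 states:
  I0: { [F → . num A num], [F → . num A], [F' → . F] }  — shift
  I1: { [F' → F .] }  — accept
  I2: { [A → . /], [A → . F F], [A → . F e], [F → . num A num], [F → . num A], [F → num . A num], [F → num . A] }  — shift
  I3: { [A → / .] }  — reduce
  I4: { [F → num A . num], [F → num A .] }  — shift, reduce
  I5: { [A → F . F], [A → F . e], [F → . num A num], [F → . num A] }  — shift
  I6: { [A → F F .] }  — reduce
  I7: { [A → F e .] }  — reduce
  I8: { [F → num A num .] }  — reduce

Conflict in state I4:
  Shift-reduce conflict between [F → num A .] and [F → num A . num]
So the grammar is NOT LR(0).

Answer: No. Shift-reduce conflict between [F → num A .] and [F → num A . num]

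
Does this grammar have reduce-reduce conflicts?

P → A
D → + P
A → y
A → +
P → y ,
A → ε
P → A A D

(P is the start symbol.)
Yes — I2: [A → .] vs [P → A .]

Augment with P' → P and build the canonical LR(0) collection (I0 = CLOSURE({[P' → . P]}), then GOTO on every symbol after a dot until no new states appear). It has 11 states:
  I0: { [A → . +], [A → . y], [A → .], [P → . A A D], [P → . A], [P → . y ,], [P' → . P] }  — shift, reduce
  I1: { [A → + .] }  — reduce
  I2: { [A → . +], [A → . y], [A → .], [P → A . A D], [P → A .] }  — shift, 2 reduces
  I3: { [P' → P .] }  — accept
  I4: { [A → y .], [P → y . ,] }  — shift, reduce
  I5: { [P → y , .] }  — reduce
  I6: { [D → . + P], [P → A A . D] }  — shift
  I7: { [A → y .] }  — reduce
  I8: { [A → . +], [A → . y], [A → .], [D → + . P], [P → . A A D], [P → . A], [P → . y ,] }  — shift, reduce
  I9: { [P → A A D .] }  — reduce
  I10: { [D → + P .] }  — reduce

I2 contains complete items [A → .], [P → A .] — reduce-reduce conflict.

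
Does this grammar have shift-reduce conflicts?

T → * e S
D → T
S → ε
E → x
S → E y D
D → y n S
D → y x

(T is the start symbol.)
Yes — I3: [S → .] vs [E → . x]; I11: [S → .] vs [E → . x]

Augment with T' → T and build the canonical LR(0) collection (I0 = CLOSURE({[T' → . T]}), then GOTO on every symbol after a dot until no new states appear). It has 14 states:
  I0: { [T → . * e S], [T' → . T] }  — shift
  I1: { [T → * . e S] }  — shift
  I2: { [T' → T .] }  — accept
  I3: { [E → . x], [S → . E y D], [S → .], [T → * e . S] }  — shift, reduce
  I4: { [S → E . y D] }  — shift
  I5: { [T → * e S .] }  — reduce
  I6: { [E → x .] }  — reduce
  I7: { [D → . T], [D → . y n S], [D → . y x], [S → E y . D], [T → . * e S] }  — shift
  I8: { [S → E y D .] }  — reduce
  I9: { [D → T .] }  — reduce
  I10: { [D → y . n S], [D → y . x] }  — shift
  I11: { [D → y n . S], [E → . x], [S → . E y D], [S → .] }  — shift, reduce
  I12: { [D → y x .] }  — reduce
  I13: { [D → y n S .] }  — reduce

I3 contains reduce item [S → .] and shift item [E → . x] — shift-reduce conflict.
I11 contains reduce item [S → .] and shift item [E → . x] — shift-reduce conflict.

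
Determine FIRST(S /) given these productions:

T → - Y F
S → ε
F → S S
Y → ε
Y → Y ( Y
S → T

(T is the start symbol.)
{ '-', '/' }

FIRST sets of the non-terminals involved (from the grammar, by fixed-point iteration):
  FIRST(S) = { '-', ε }

To compute FIRST(S /), process the symbols left to right:
Symbol S is a non-terminal. Add FIRST(S) \ {ε} = { '-' }
S is nullable (ε ∈ FIRST(S)), continue to the next symbol.
Symbol / is a terminal. Add '/' and stop.
FIRST(S /) = { '-', '/' }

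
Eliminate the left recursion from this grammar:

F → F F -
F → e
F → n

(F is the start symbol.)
F is directly left-recursive. The standard transformation for
  A → A α₁ | ... | A α_m | β₁ | ... | β_n
is
  A  → β₁ A' | ... | β_n A'
  A' → α₁ A' | ... | α_m A' | ε

F → e becomes F → e F'
F → n becomes F → n F'
F → F F - becomes F' → F - F'
Add F' → ε

Resulting grammar:
F → e F'
F → n F'
F' → F - F'
F' → ε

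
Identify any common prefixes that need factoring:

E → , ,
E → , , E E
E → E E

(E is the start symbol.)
Left-factoring is needed when two productions for the same non-terminal
share a common prefix on the right-hand side.

Productions for E:
  E → , ,
  E → , , E E
  E → E E

Found common prefix ', ,' in productions for E

Answer: Yes, E has productions with common prefix ', ,'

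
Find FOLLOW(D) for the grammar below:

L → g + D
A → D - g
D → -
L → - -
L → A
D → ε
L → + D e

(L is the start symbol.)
To compute FOLLOW(D), find every occurrence of D on a right-hand side N → α D β: add FIRST(β) \ {ε}, and if β is empty or nullable also add FOLLOW(N). Iterate to a fixed point.

In L → g + D: D is at the end, add FOLLOW(L)
In A → D - g: D is followed by '-' g, add FIRST('-' g) \ {ε} = { '-' }
In L → + D e: D is followed by e, add FIRST(e) \ {ε} = { 'e' }

The FOLLOW sets referred to above (computed the same way, to a fixed point):
  FOLLOW(L) = { $ }

Taking the union: FOLLOW(D) = { $, '-', 'e' }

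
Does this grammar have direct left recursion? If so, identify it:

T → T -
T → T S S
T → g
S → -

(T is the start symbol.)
Yes, T is left-recursive

Direct left recursion occurs when N → N α for some non-terminal N (the right-hand side begins with the left-hand side itself).

T → T -: LEFT RECURSIVE (starts with T)
T → T S S: LEFT RECURSIVE (starts with T)
T → g: starts with g
S → -: starts with '-'

The grammar has direct left recursion on: T.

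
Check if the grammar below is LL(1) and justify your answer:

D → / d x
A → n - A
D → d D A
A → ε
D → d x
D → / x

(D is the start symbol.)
Relevant sets:
  FOLLOW(A) = { $, 'n' }

For D:
  PREDICT(D → '/' d x) = { '/' }
  PREDICT(D → d D A) = { 'd' }
  PREDICT(D → d x) = { 'd' }
  PREDICT(D → '/' x) = { '/' }
For A:
  PREDICT(A → n '-' A) = { 'n' }
  PREDICT(A → ε) = { $, 'n' }

Conflict found: Predict set conflict for D: { '/' }
The grammar is NOT LL(1).

Answer: No. Predict set conflict for D: { '/' }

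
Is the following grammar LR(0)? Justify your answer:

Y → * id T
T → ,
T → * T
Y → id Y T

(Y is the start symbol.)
Yes, the grammar is LR(0)

A grammar is LR(0) if no state in the canonical LR(0) collection has:
  - both a shift item (dot before a terminal) and a complete item (shift-reduce conflict), or
  - two or more complete items (reduce-reduce conflict; the accept item [Y' → Y .] counts as a complete item here).

Augment with Y' → Y and build the canonical LR(0) collection (I0 = CLOSURE({[Y' → . Y]}), then GOTO on every symbol after a dot until no new states appear). It has 11 states:
  I0: { [Y → . * id T], [Y → . id Y T], [Y' → . Y] }  — shift
  I1: { [Y → * . id T] }  — shift
  I2: { [Y' → Y .] }  — accept
  I3: { [Y → . * id T], [Y → . id Y T], [Y → id . Y T] }  — shift
  I4: { [T → . * T], [T → . ,], [Y → id Y . T] }  — shift
  I5: { [T → * . T], [T → . * T], [T → . ,] }  — shift
  I6: { [T → , .] }  — reduce
  I7: { [Y → id Y T .] }  — reduce
  I8: { [T → * T .] }  — reduce
  I9: { [T → . * T], [T → . ,], [Y → * id . T] }  — shift
  I10: { [Y → * id T .] }  — reduce

Every state is either a pure shift/goto state or contains exactly one complete item and nothing to shift — no conflicts. The grammar is LR(0).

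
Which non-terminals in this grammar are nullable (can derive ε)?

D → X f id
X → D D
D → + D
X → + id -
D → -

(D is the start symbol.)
A non-terminal is nullable if it can derive ε (the empty string): either it has an ε-production, or it has a production whose right-hand side consists entirely of nullable non-terminals.

There are no ε-productions, so no non-terminal can derive ε.
No non-terminals are nullable.

Answer: None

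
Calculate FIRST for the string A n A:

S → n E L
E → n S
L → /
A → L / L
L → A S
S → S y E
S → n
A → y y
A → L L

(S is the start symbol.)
FIRST sets of the non-terminals involved (from the grammar, by fixed-point iteration):
  FIRST(A) = { '/', 'y' }

To compute FIRST(A n A), process the symbols left to right:
Symbol A is a non-terminal. Add FIRST(A) \ {ε} = { '/', 'y' }
A is not nullable (ε ∉ FIRST(A)), so stop here.
FIRST(A n A) = { '/', 'y' }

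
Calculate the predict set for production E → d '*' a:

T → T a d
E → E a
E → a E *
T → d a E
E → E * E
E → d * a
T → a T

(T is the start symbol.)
{ 'd' }

PREDICT(E → d '*' a) = (FIRST(RHS) \ {ε}) ∪ (FOLLOW(E) if ε ∈ FIRST(RHS), i.e. RHS ⇒* ε)
FIRST(d '*' a) = { 'd' }
ε ∉ FIRST(d '*' a), so FOLLOW(E) is not added.
PREDICT(E → d '*' a) = { 'd' }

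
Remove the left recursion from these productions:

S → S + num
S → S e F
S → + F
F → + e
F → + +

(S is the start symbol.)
S → + F S'
S' → + num S'
S' → e F S'
S' → ε
F → + e
F → + +

S is directly left-recursive. The standard transformation for
  A → A α₁ | ... | A α_m | β₁ | ... | β_n
is
  A  → β₁ A' | ... | β_n A'
  A' → α₁ A' | ... | α_m A' | ε

S → + F becomes S → + F S'
S → S + num becomes S' → + num S'
S → S e F becomes S' → e F S'
Add S' → ε

Productions for other non-terminals are unchanged:
  F → + e
  F → + +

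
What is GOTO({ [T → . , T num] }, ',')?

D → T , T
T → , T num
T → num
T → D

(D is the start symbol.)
{ [D → . T , T], [T → , . T num], [T → . , T num], [T → . D], [T → . num] }

GOTO(I, ',') = CLOSURE({ [A → αX.β] : [A → α.Xβ] ∈ I, X = ',' })

Items with dot before ',', with the dot advanced:
  [T → . , T num] → [T → , . T num]
Closure of the advanced items:
  [T → , . T num] has the dot before T: add [T → . , T num], [T → . num], [T → . D]
  [T → . D] has the dot before D: add [D → . T , T]

GOTO = { [D → . T , T], [T → , . T num], [T → . , T num], [T → . D], [T → . num] }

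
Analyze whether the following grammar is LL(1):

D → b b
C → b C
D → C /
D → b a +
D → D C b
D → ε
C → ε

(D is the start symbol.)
A grammar is LL(1) if for each non-terminal N with multiple productions, the predict sets of those productions are pairwise disjoint, where PREDICT(N → α) = (FIRST(α) \ {ε}) ∪ (FOLLOW(N) if α ⇒* ε).

Relevant sets:
  FIRST(C) = { 'b', ε }
  FIRST(D) = { '/', 'b', ε }
  FOLLOW(D) = { $, 'b' }
  FOLLOW(C) = { '/', 'b' }

For D:
  PREDICT(D → b b) = { 'b' }
  PREDICT(D → C '/') = { '/', 'b' }
  PREDICT(D → b a '+') = { 'b' }
  PREDICT(D → D C b) = { '/', 'b' }
  PREDICT(D → ε) = { $, 'b' }
For C:
  PREDICT(C → b C) = { 'b' }
  PREDICT(C → ε) = { '/', 'b' }

Conflict found: Predict set conflict for D: { 'b' }
The grammar is NOT LL(1).

Answer: No. Predict set conflict for D: { 'b' }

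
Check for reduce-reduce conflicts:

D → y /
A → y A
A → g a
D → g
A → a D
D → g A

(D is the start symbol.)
A reduce-reduce conflict occurs when an LR(0) state has two complete items [A → α .] and [B → β .] — both call for a reduction, and with no lookahead the parser cannot choose between them.

Augment with D' → D and build the canonical LR(0) collection (I0 = CLOSURE({[D' → . D]}), then GOTO on every symbol after a dot until no new states appear). It has 12 states:
  I0: { [D → . g A], [D → . g], [D → . y /], [D' → . D] }  — shift
  I1: { [D' → D .] }  — accept
  I2: { [A → . a D], [A → . g a], [A → . y A], [D → g . A], [D → g .] }  — shift, reduce
  I3: { [D → y . /] }  — shift
  I4: { [D → y / .] }  — reduce
  I5: { [D → g A .] }  — reduce
  I6: { [A → a . D], [D → . g A], [D → . g], [D → . y /] }  — shift
  I7: { [A → g . a] }  — shift
  I8: { [A → . a D], [A → . g a], [A → . y A], [A → y . A] }  — shift
  I9: { [A → y A .] }  — reduce
  I10: { [A → g a .] }  — reduce
  I11: { [A → a D .] }  — reduce

No state contains more than one complete item.

Answer: No reduce-reduce conflicts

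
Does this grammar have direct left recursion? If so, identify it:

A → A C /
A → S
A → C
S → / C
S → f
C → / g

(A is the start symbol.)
Yes, A is left-recursive

Direct left recursion occurs when N → N α for some non-terminal N (the right-hand side begins with the left-hand side itself).

A → A C /: LEFT RECURSIVE (starts with A)
A → S: starts with S
A → C: starts with C
S → / C: starts with '/'
S → f: starts with f
C → / g: starts with '/'

The grammar has direct left recursion on: A.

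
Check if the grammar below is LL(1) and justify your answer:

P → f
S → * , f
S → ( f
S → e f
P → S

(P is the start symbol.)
A grammar is LL(1) if for each non-terminal N with multiple productions, the predict sets of those productions are pairwise disjoint, where PREDICT(N → α) = (FIRST(α) \ {ε}) ∪ (FOLLOW(N) if α ⇒* ε).

Relevant sets:
  FIRST(S) = { '(', '*', 'e' }

For P:
  PREDICT(P → f) = { 'f' }
  PREDICT(P → S) = { '(', '*', 'e' }
For S:
  PREDICT(S → '*' ',' f) = { '*' }
  PREDICT(S → '(' f) = { '(' }
  PREDICT(S → e f) = { 'e' }

All predict sets are disjoint. The grammar IS LL(1).

Answer: Yes, the grammar is LL(1).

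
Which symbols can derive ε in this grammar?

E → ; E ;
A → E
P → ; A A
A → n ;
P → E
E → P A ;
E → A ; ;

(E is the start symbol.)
There are no ε-productions, so no non-terminal can derive ε.
No non-terminals are nullable.

Answer: None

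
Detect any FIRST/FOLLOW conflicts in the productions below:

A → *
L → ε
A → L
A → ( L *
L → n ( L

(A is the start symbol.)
A FIRST/FOLLOW conflict occurs when a non-terminal N has a nullable alternative N → β (β ⇒* ε) and another alternative N → α with FIRST(α) ∩ FOLLOW(N) ≠ ∅: on such a lookahead the parser cannot decide between expanding α and letting N vanish via β.

Nullable non-terminals: A, L.
FIRST sets used below: FIRST(L) = { 'n', ε }

A: nullable alternative(s) A → L; FOLLOW(A) = { $ }
  A → *: FIRST \ {ε} = { '*' } — disjoint from FOLLOW(A)
  A → L: FIRST \ {ε} = { 'n' } — this is the only nullable alternative, skip
  A → ( L *: FIRST \ {ε} = { '(' } — disjoint from FOLLOW(A)

L: nullable alternative(s) L → ε; FOLLOW(L) = { $, '*' }
  L → ε: FIRST \ {ε} = { } — this is the only nullable alternative, skip
  L → n ( L: FIRST \ {ε} = { 'n' } — disjoint from FOLLOW(L)

No FIRST/FOLLOW conflicts found.

Answer: No FIRST/FOLLOW conflicts.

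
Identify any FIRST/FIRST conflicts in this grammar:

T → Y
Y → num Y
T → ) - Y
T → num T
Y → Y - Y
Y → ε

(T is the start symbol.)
Yes. T → Y / T → num T on { 'num' }; Y → num Y / Y → Y '-' Y on { 'num' }

A FIRST/FIRST conflict occurs when two productions N → α and N → β for the same non-terminal have FIRST(α) ∩ FIRST(β) ≠ ∅ (with ε ∈ FIRST of a nullable right-hand side, so two nullable alternatives also conflict).

FIRST sets of the non-terminals at (or reachable through a nullable prefix from) the front of some alternative:
  FIRST(Y) = { '-', 'num', ε }

Productions for T:
  T → Y: FIRST = { '-', 'num', ε }
  T → ) - Y: FIRST = { ')' }
  T → num T: FIRST = { 'num' }
Productions for Y:
  Y → num Y: FIRST = { 'num' }
  Y → Y - Y: FIRST = { '-', 'num' }
  Y → ε: FIRST = { ε }

Conflict for T: T → Y and T → num T
  Overlap: { 'num' }
Conflict for Y: Y → num Y and Y → Y - Y
  Overlap: { 'num' }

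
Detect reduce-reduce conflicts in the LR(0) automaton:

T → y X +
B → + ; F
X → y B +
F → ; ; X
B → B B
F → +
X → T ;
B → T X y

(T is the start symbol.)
No reduce-reduce conflicts

Augment with T' → T and build the canonical LR(0) collection (I0 = CLOSURE({[T' → . T]}), then GOTO on every symbol after a dot until no new states appear). It has 22 states:
  I0: { [T → . y X +], [T' → . T] }  — shift
  I1: { [T' → T .] }  — accept
  I2: { [T → . y X +], [T → y . X +], [X → . T ;], [X → . y B +] }  — shift
  I3: { [X → T . ;] }  — shift
  I4: { [T → y X . +] }  — shift
  I5: { [B → . + ; F], [B → . B B], [B → . T X y], [T → . y X +], [T → y . X +], [X → . T ;], [X → . y B +], [X → y . B +] }  — shift
  I6: { [B → + . ; F] }  — shift
  I7: { [B → . + ; F], [B → . B B], [B → . T X y], [B → B . B], [T → . y X +], [X → y B . +] }  — shift
  I8: { [B → T . X y], [T → . y X +], [X → . T ;], [X → . y B +], [X → T . ;] }  — shift
  I9: { [X → T ; .] }  — reduce
  I10: { [B → T X . y] }  — shift
  I11: { [B → T X y .] }  — reduce
  I12: { [B → + . ; F], [X → y B + .] }  — shift, reduce
  I13: { [B → . + ; F], [B → . B B], [B → . T X y], [B → B . B], [B → B B .], [T → . y X +] }  — shift, reduce
  I14: { [B → T . X y], [T → . y X +], [X → . T ;], [X → . y B +] }  — shift
  I15: { [B → + ; . F], [F → . +], [F → . ; ; X] }  — shift
  I16: { [F → + .] }  — reduce
  I17: { [F → ; . ; X] }  — shift
  I18: { [B → + ; F .] }  — reduce
  I19: { [F → ; ; . X], [T → . y X +], [X → . T ;], [X → . y B +] }  — shift
  I20: { [F → ; ; X .] }  — reduce
  I21: { [T → y X + .] }  — reduce

No state contains more than one complete item.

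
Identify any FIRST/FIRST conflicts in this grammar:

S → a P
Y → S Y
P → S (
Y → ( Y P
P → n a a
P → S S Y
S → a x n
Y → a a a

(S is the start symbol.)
A FIRST/FIRST conflict occurs when two productions N → α and N → β for the same non-terminal have FIRST(α) ∩ FIRST(β) ≠ ∅ (with ε ∈ FIRST of a nullable right-hand side, so two nullable alternatives also conflict).

FIRST sets of the non-terminals at (or reachable through a nullable prefix from) the front of some alternative:
  FIRST(S) = { 'a' }

Productions for S:
  S → a P: FIRST = { 'a' }
  S → a x n: FIRST = { 'a' }
Productions for Y:
  Y → S Y: FIRST = { 'a' }
  Y → ( Y P: FIRST = { '(' }
  Y → a a a: FIRST = { 'a' }
Productions for P:
  P → S (: FIRST = { 'a' }
  P → n a a: FIRST = { 'n' }
  P → S S Y: FIRST = { 'a' }

Conflict for S: S → a P and S → a x n
  Overlap: { 'a' }
Conflict for Y: Y → S Y and Y → a a a
  Overlap: { 'a' }
Conflict for P: P → S ( and P → S S Y
  Overlap: { 'a' }

Answer: Yes. S → a P / S → a x n on { 'a' }; Y → S Y / Y → a a a on { 'a' }; P → S '(' / P → S S Y on { 'a' }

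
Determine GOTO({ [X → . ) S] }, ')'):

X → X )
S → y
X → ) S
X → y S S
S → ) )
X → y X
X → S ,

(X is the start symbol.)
{ [S → . ) )], [S → . y], [X → ) . S] }

GOTO(I, ')') = CLOSURE({ [A → αX.β] : [A → α.Xβ] ∈ I, X = ')' })

Items with dot before ')', with the dot advanced:
  [X → . ) S] → [X → ) . S]
Closure of the advanced items:
  [X → ) . S] has the dot before S: add [S → . y], [S → . ) )]

GOTO = { [S → . ) )], [S → . y], [X → ) . S] }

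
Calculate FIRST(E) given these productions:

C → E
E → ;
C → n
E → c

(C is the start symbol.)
{ ';', 'c' }

To compute FIRST(E), examine every production with E on the left-hand side, reading each right-hand side left to right until a non-nullable symbol is reached.

From E → ;:
  - ';' is a terminal: add ';' and stop
From E → c:
  - c is a terminal: add 'c' and stop

Collecting: FIRST(E) = { ';', 'c' }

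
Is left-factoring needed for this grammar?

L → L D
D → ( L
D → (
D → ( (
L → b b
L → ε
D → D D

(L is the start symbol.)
Yes, D has productions with common prefix '('

Left-factoring is needed when two productions for the same non-terminal
share a common prefix on the right-hand side.

Productions for L:
  L → L D
  L → b b
  L → ε
Productions for D:
  D → ( L
  D → (
  D → ( (
  D → D D

Found common prefix '(' in productions for D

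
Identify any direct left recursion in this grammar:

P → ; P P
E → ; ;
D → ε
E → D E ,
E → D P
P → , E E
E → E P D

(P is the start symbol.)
Yes, E is left-recursive

Direct left recursion occurs when N → N α for some non-terminal N (the right-hand side begins with the left-hand side itself).

P → ; P P: starts with ';'
E → ; ;: starts with ';'
D → ε: starts with ε
E → D E ,: starts with D
E → D P: starts with D
P → , E E: starts with ','
E → E P D: LEFT RECURSIVE (starts with E)

The grammar has direct left recursion on: E.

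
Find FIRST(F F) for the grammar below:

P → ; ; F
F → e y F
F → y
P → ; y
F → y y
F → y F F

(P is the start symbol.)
FIRST sets of the non-terminals involved (from the grammar, by fixed-point iteration):
  FIRST(F) = { 'e', 'y' }

To compute FIRST(F F), process the symbols left to right:
Symbol F is a non-terminal. Add FIRST(F) \ {ε} = { 'e', 'y' }
F is not nullable (ε ∉ FIRST(F)), so stop here.
FIRST(F F) = { 'e', 'y' }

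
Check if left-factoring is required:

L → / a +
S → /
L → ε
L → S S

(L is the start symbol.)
No, left-factoring is not needed

Left-factoring is needed when two productions for the same non-terminal
share a common prefix on the right-hand side.

Productions for L:
  L → / a +
  L → ε
  L → S S

No common prefixes found.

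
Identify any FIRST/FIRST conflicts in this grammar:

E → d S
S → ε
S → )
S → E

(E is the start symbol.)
A FIRST/FIRST conflict occurs when two productions N → α and N → β for the same non-terminal have FIRST(α) ∩ FIRST(β) ≠ ∅ (with ε ∈ FIRST of a nullable right-hand side, so two nullable alternatives also conflict).

FIRST sets of the non-terminals at (or reachable through a nullable prefix from) the front of some alternative:
  FIRST(E) = { 'd' }

Productions for S:
  S → ε: FIRST = { ε }
  S → ): FIRST = { ')' }
  S → E: FIRST = { 'd' }
E has only one production, so no FIRST/FIRST conflict is possible there.

All alternatives of each non-terminal have pairwise disjoint FIRST sets.

Answer: No FIRST/FIRST conflicts.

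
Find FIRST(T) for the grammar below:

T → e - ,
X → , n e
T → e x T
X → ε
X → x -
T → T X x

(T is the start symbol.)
{ 'e' }

From T → e - ,:
  - e is a terminal: add 'e' and stop
From T → e x T:
  - e is a terminal: add 'e' and stop
From T → T X x:
  - T is the symbol being defined: contributes nothing new
    T is not nullable, so stop

Collecting: FIRST(T) = { 'e' }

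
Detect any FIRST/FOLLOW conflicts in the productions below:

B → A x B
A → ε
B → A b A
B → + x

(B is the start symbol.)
No FIRST/FOLLOW conflicts.

A FIRST/FOLLOW conflict occurs when a non-terminal N has a nullable alternative N → β (β ⇒* ε) and another alternative N → α with FIRST(α) ∩ FOLLOW(N) ≠ ∅: on such a lookahead the parser cannot decide between expanding α and letting N vanish via β.

Nullable non-terminals: A.
A has a nullable alternative but only one production, so nothing to check.

B has no nullable alternative, so no FIRST/FOLLOW check is needed there.

No FIRST/FOLLOW conflicts found.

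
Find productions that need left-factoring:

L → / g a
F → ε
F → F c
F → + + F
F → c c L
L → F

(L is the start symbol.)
No, left-factoring is not needed

Left-factoring is needed when two productions for the same non-terminal
share a common prefix on the right-hand side.

Productions for L:
  L → / g a
  L → F
Productions for F:
  F → ε
  F → F c
  F → + + F
  F → c c L

No common prefixes found.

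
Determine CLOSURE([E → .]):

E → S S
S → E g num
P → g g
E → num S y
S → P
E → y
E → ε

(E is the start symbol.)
Start with: [E → .]
The dot is at the end, so nothing is added.

CLOSURE = { [E → .] }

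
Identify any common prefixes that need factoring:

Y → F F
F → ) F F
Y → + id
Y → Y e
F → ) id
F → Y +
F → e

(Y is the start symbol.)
Left-factoring is needed when two productions for the same non-terminal
share a common prefix on the right-hand side.

Productions for Y:
  Y → F F
  Y → + id
  Y → Y e
Productions for F:
  F → ) F F
  F → ) id
  F → Y +
  F → e

Found common prefix ')' in productions for F

Answer: Yes, F has productions with common prefix ')'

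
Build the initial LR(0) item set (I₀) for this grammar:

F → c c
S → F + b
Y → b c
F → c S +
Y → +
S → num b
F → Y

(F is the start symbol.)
{ [F → . Y], [F → . c S +], [F → . c c], [F' → . F], [Y → . +], [Y → . b c] }

First, augment the grammar with F' → F
I₀ = CLOSURE({ [F' → . F] }):
  [F' → . F] has the dot before F: add [F → . c c], [F → . c S +], [F → . Y]
  [F → . Y] has the dot before Y: add [Y → . b c], [Y → . +]
No further items can be added.

I₀ = { [F → . Y], [F → . c S +], [F → . c c], [F' → . F], [Y → . +], [Y → . b c] }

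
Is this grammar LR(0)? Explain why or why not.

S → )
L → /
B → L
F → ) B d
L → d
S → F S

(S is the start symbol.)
A grammar is LR(0) if no state in the canonical LR(0) collection has:
  - both a shift item (dot before a terminal) and a complete item (shift-reduce conflict), or
  - two or more complete items (reduce-reduce conflict; the accept item [S' → S .] counts as a complete item here).

Augment with S' → S and build the canonical LR(0) collection (I0 = CLOSURE({[S' → . S]}), then GOTO on every symbol after a dot until no new states appear). It has 10 states:
  I0: { [F → . ) B d], [S → . )], [S → . F S], [S' → . S] }  — shift
  I1: { [B → . L], [F → ) . B d], [L → . /], [L → . d], [S → ) .] }  — shift, reduce
  I2: { [F → . ) B d], [S → . )], [S → . F S], [S → F . S] }  — shift
  I3: { [S' → S .] }  — accept
  I4: { [S → F S .] }  — reduce
  I5: { [L → / .] }  — reduce
  I6: { [F → ) B . d] }  — shift
  I7: { [B → L .] }  — reduce
  I8: { [L → d .] }  — reduce
  I9: { [F → ) B d .] }  — reduce

Conflict in state I1:
  Shift-reduce conflict between [S → ) .] and [L → . /]
So the grammar is NOT LR(0).

Answer: No. Shift-reduce conflict between [S → ) .] and [L → . /]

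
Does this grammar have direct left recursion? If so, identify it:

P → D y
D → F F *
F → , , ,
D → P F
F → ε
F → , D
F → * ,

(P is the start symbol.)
Direct left recursion occurs when N → N α for some non-terminal N (the right-hand side begins with the left-hand side itself).

P → D y: starts with D
D → F F *: starts with F
F → , , ,: starts with ','
D → P F: starts with P
F → ε: starts with ε
F → , D: starts with ','
F → * ,: starts with '*'

No direct left recursion found.

Answer: No direct left recursion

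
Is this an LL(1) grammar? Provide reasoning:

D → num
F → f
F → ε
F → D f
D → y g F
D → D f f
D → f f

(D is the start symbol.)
A grammar is LL(1) if for each non-terminal N with multiple productions, the predict sets of those productions are pairwise disjoint, where PREDICT(N → α) = (FIRST(α) \ {ε}) ∪ (FOLLOW(N) if α ⇒* ε).

Relevant sets:
  FIRST(D) = { 'f', 'num', 'y' }
  FOLLOW(F) = { $, 'f' }

For D:
  PREDICT(D → num) = { 'num' }
  PREDICT(D → y g F) = { 'y' }
  PREDICT(D → D f f) = { 'f', 'num', 'y' }
  PREDICT(D → f f) = { 'f' }
For F:
  PREDICT(F → f) = { 'f' }
  PREDICT(F → ε) = { $, 'f' }
  PREDICT(F → D f) = { 'f', 'num', 'y' }

Conflict found: Predict set conflict for D: { 'num' }
The grammar is NOT LL(1).

Answer: No. Predict set conflict for D: { 'num' }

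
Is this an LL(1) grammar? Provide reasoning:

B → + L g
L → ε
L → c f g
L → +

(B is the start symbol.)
Yes, the grammar is LL(1).

Relevant sets:
  FOLLOW(L) = { 'g' }

For L:
  PREDICT(L → ε) = { 'g' }
  PREDICT(L → c f g) = { 'c' }
  PREDICT(L → '+') = { '+' }
B has a single production, so nothing to check there.

All predict sets are disjoint. The grammar IS LL(1).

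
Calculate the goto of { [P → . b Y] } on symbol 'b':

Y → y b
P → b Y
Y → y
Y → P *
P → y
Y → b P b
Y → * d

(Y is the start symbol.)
{ [P → . b Y], [P → . y], [P → b . Y], [Y → . * d], [Y → . P *], [Y → . b P b], [Y → . y b], [Y → . y] }

GOTO(I, 'b') = CLOSURE({ [A → αX.β] : [A → α.Xβ] ∈ I, X = 'b' })

Items with dot before 'b', with the dot advanced:
  [P → . b Y] → [P → b . Y]
Closure of the advanced items:
  [P → b . Y] has the dot before Y: add [Y → . y b], [Y → . y], [Y → . P *], [Y → . b P b], [Y → . * d]
  [Y → . P *] has the dot before P: add [P → . b Y], [P → . y]

GOTO = { [P → . b Y], [P → . y], [P → b . Y], [Y → . * d], [Y → . P *], [Y → . b P b], [Y → . y b], [Y → . y] }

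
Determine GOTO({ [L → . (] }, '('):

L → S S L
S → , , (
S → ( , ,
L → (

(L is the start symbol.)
GOTO(I, '(') = CLOSURE({ [A → αX.β] : [A → α.Xβ] ∈ I, X = '(' })

Items with dot before '(', with the dot advanced:
  [L → . (] → [L → ( .]
Closure adds nothing (no advanced item has the dot before a non-terminal).

GOTO = { [L → ( .] }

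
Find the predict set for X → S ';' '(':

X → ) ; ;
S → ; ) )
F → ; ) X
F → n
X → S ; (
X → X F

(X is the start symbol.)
{ ';' }

PREDICT(X → S ';' '(') = (FIRST(RHS) \ {ε}) ∪ (FOLLOW(X) if ε ∈ FIRST(RHS), i.e. RHS ⇒* ε)
FIRST(S) = { ';' }
FIRST(S ';' '(') = { ';' }
ε ∉ FIRST(S ';' '('), so FOLLOW(X) is not added.
PREDICT(X → S ';' '(') = { ';' }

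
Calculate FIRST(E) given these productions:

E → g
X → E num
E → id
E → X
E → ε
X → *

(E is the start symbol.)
{ '*', 'g', 'id', 'num', ε }

To compute FIRST(E), examine every production with E on the left-hand side, reading each right-hand side left to right until a non-nullable symbol is reached.

FIRST sets of the other non-terminals involved (by the same procedure, iterated to a fixed point):
  FIRST(X) = { '*', 'g', 'id', 'num' }

From E → g:
  - g is a terminal: add 'g' and stop
From E → id:
  - id is a terminal: add 'id' and stop
From E → X:
  - X is a non-terminal: add FIRST(X) \ {ε} = { '*', 'g', 'id', 'num' }
    X is not nullable, so stop
From E → ε:
  - ε-production, so ε ∈ FIRST(E)

Collecting: FIRST(E) = { '*', 'g', 'id', 'num', ε }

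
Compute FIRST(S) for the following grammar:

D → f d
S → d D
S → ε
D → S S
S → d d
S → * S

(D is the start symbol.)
{ '*', 'd', ε }

From S → d D:
  - d is a terminal: add 'd' and stop
From S → ε:
  - ε-production, so ε ∈ FIRST(S)
From S → d d:
  - d is a terminal: add 'd' and stop
From S → * S:
  - '*' is a terminal: add '*' and stop

Collecting: FIRST(S) = { '*', 'd', ε }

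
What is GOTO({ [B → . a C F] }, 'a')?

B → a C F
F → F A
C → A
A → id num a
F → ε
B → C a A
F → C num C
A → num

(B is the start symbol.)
{ [A → . id num a], [A → . num], [B → a . C F], [C → . A] }

GOTO(I, 'a') = CLOSURE({ [A → αX.β] : [A → α.Xβ] ∈ I, X = 'a' })

Items with dot before 'a', with the dot advanced:
  [B → . a C F] → [B → a . C F]
Closure of the advanced items:
  [B → a . C F] has the dot before C: add [C → . A]
  [C → . A] has the dot before A: add [A → . id num a], [A → . num]

GOTO = { [A → . id num a], [A → . num], [B → a . C F], [C → . A] }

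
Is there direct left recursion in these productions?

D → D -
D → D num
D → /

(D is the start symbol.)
D → D -: LEFT RECURSIVE (starts with D)
D → D num: LEFT RECURSIVE (starts with D)
D → /: starts with '/'

The grammar has direct left recursion on: D.

Answer: Yes, D is left-recursive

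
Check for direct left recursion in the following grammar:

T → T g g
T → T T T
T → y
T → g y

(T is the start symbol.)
T → T g g: LEFT RECURSIVE (starts with T)
T → T T T: LEFT RECURSIVE (starts with T)
T → y: starts with y
T → g y: starts with g

The grammar has direct left recursion on: T.

Answer: Yes, T is left-recursive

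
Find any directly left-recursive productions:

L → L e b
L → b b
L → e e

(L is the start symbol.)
L → L e b: LEFT RECURSIVE (starts with L)
L → b b: starts with b
L → e e: starts with e

The grammar has direct left recursion on: L.

Answer: Yes, L is left-recursive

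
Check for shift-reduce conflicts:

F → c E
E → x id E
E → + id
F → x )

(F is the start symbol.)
A shift-reduce conflict occurs when an LR(0) state has both:
  - a complete (reduce) item [A → α .] (dot at the end), and
  - a shift item [B → β . c γ] (dot before a terminal).

Augment with F' → F and build the canonical LR(0) collection (I0 = CLOSURE({[F' → . F]}), then GOTO on every symbol after a dot until no new states appear). It has 11 states:
  I0: { [F → . c E], [F → . x )], [F' → . F] }  — shift
  I1: { [F' → F .] }  — accept
  I2: { [E → . + id], [E → . x id E], [F → c . E] }  — shift
  I3: { [F → x . )] }  — shift
  I4: { [F → x ) .] }  — reduce
  I5: { [E → + . id] }  — shift
  I6: { [F → c E .] }  — reduce
  I7: { [E → x . id E] }  — shift
  I8: { [E → . + id], [E → . x id E], [E → x id . E] }  — shift
  I9: { [E → x id E .] }  — reduce
  I10: { [E → + id .] }  — reduce

No state contains both a complete item and a shift item.

Answer: No shift-reduce conflicts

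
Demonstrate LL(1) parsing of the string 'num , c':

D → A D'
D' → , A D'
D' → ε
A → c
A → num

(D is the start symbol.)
Stack is shown with the top on the left.

Stack     Input      Action
---------------------------
D $       num , c $  output D → A D'
A D' $    num , c $  output A → num
num D' $  num , c $  match 'num'
D' $      , c $      output D' → , A D'
, A D' $  , c $      match ','
A D' $    c $        output A → c
c D' $    c $        match 'c'
D' $      $          output D' → ε
$         $          accept

The string is accepted.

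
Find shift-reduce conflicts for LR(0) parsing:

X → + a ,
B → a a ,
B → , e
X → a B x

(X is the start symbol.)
A shift-reduce conflict occurs when an LR(0) state has both:
  - a complete (reduce) item [A → α .] (dot at the end), and
  - a shift item [B → β . c γ] (dot before a terminal).

Augment with X' → X and build the canonical LR(0) collection (I0 = CLOSURE({[X' → . X]}), then GOTO on every symbol after a dot until no new states appear). It has 13 states:
  I0: { [X → . + a ,], [X → . a B x], [X' → . X] }  — shift
  I1: { [X → + . a ,] }  — shift
  I2: { [X' → X .] }  — accept
  I3: { [B → . , e], [B → . a a ,], [X → a . B x] }  — shift
  I4: { [B → , . e] }  — shift
  I5: { [X → a B . x] }  — shift
  I6: { [B → a . a ,] }  — shift
  I7: { [B → a a . ,] }  — shift
  I8: { [B → a a , .] }  — reduce
  I9: { [X → a B x .] }  — reduce
  I10: { [B → , e .] }  — reduce
  I11: { [X → + a . ,] }  — shift
  I12: { [X → + a , .] }  — reduce

No state contains both a complete item and a shift item.

Answer: No shift-reduce conflicts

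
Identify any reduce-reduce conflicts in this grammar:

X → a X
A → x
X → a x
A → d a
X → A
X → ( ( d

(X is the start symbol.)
Yes — I9: [A → x .] vs [X → a x .]

Augment with X' → X and build the canonical LR(0) collection (I0 = CLOSURE({[X' → . X]}), then GOTO on every symbol after a dot until no new states appear). It has 12 states:
  I0: { [A → . d a], [A → . x], [X → . ( ( d], [X → . A], [X → . a X], [X → . a x], [X' → . X] }  — shift
  I1: { [X → ( . ( d] }  — shift
  I2: { [X → A .] }  — reduce
  I3: { [X' → X .] }  — accept
  I4: { [A → . d a], [A → . x], [X → . ( ( d], [X → . A], [X → . a X], [X → . a x], [X → a . X], [X → a . x] }  — shift
  I5: { [A → d . a] }  — shift
  I6: { [A → x .] }  — reduce
  I7: { [A → d a .] }  — reduce
  I8: { [X → a X .] }  — reduce
  I9: { [A → x .], [X → a x .] }  — 2 reduces
  I10: { [X → ( ( . d] }  — shift
  I11: { [X → ( ( d .] }  — reduce

I9 contains complete items [A → x .], [X → a x .] — reduce-reduce conflict.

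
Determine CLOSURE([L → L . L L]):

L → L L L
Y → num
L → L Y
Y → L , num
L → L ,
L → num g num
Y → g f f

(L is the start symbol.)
{ [L → . L ,], [L → . L L L], [L → . L Y], [L → . num g num], [L → L . L L] }

To compute CLOSURE, for each item [A → α.Bβ] where B is a non-terminal, add [B → .γ] for all productions B → γ; repeat for the newly added items until nothing changes.

Start with: [L → L . L L]
  [L → L . L L] has the dot before L: add [L → . L L L], [L → . L Y], [L → . L ,], [L → . num g num]
No further items can be added.

CLOSURE = { [L → . L ,], [L → . L L L], [L → . L Y], [L → . num g num], [L → L . L L] }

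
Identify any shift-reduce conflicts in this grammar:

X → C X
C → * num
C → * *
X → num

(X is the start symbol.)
A shift-reduce conflict occurs when an LR(0) state has both:
  - a complete (reduce) item [A → α .] (dot at the end), and
  - a shift item [B → β . c γ] (dot before a terminal).

Augment with X' → X and build the canonical LR(0) collection (I0 = CLOSURE({[X' → . X]}), then GOTO on every symbol after a dot until no new states appear). It has 8 states:
  I0: { [C → . * *], [C → . * num], [X → . C X], [X → . num], [X' → . X] }  — shift
  I1: { [C → * . *], [C → * . num] }  — shift
  I2: { [C → . * *], [C → . * num], [X → . C X], [X → . num], [X → C . X] }  — shift
  I3: { [X' → X .] }  — accept
  I4: { [X → num .] }  — reduce
  I5: { [X → C X .] }  — reduce
  I6: { [C → * * .] }  — reduce
  I7: { [C → * num .] }  — reduce

No state contains both a complete item and a shift item.

Answer: No shift-reduce conflicts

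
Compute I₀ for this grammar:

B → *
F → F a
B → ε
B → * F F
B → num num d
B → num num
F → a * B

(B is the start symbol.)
First, augment the grammar with B' → B
I₀ = CLOSURE({ [B' → . B] }):
  [B' → . B] has the dot before B: add [B → . *], [B → .], [B → . * F F], [B → . num num d], [B → . num num]
No further items can be added.

I₀ = { [B → . * F F], [B → . *], [B → . num num d], [B → . num num], [B → .], [B' → . B] }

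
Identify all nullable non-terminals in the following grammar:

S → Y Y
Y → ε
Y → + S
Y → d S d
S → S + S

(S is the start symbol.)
A non-terminal is nullable if it can derive ε (the empty string): either it has an ε-production, or it has a production whose right-hand side consists entirely of nullable non-terminals.

ε-productions: Y → ε
So Y is immediately nullable.
S → Y Y: every symbol on the right is nullable, so S is nullable too.
Every non-terminal is now nullable.
Nullable = { 'S', 'Y' }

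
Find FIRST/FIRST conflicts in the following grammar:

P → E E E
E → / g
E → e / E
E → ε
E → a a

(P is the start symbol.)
A FIRST/FIRST conflict occurs when two productions N → α and N → β for the same non-terminal have FIRST(α) ∩ FIRST(β) ≠ ∅ (with ε ∈ FIRST of a nullable right-hand side, so two nullable alternatives also conflict).

Productions for E:
  E → / g: FIRST = { '/' }
  E → e / E: FIRST = { 'e' }
  E → ε: FIRST = { ε }
  E → a a: FIRST = { 'a' }
P has only one production, so no FIRST/FIRST conflict is possible there.

All alternatives of each non-terminal have pairwise disjoint FIRST sets.

Answer: No FIRST/FIRST conflicts.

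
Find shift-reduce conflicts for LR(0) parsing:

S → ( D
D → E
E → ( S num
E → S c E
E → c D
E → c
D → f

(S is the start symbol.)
Yes — I7: [E → c .] vs [D → . f]

A shift-reduce conflict occurs when an LR(0) state has both:
  - a complete (reduce) item [A → α .] (dot at the end), and
  - a shift item [B → β . c γ] (dot before a terminal).

Augment with S' → S and build the canonical LR(0) collection (I0 = CLOSURE({[S' → . S]}), then GOTO on every symbol after a dot until no new states appear). It has 14 states:
  I0: { [S → . ( D], [S' → . S] }  — shift
  I1: { [D → . E], [D → . f], [E → . ( S num], [E → . S c E], [E → . c D], [E → . c], [S → ( . D], [S → . ( D] }  — shift
  I2: { [S' → S .] }  — accept
  I3: { [D → . E], [D → . f], [E → ( . S num], [E → . ( S num], [E → . S c E], [E → . c D], [E → . c], [S → ( . D], [S → . ( D] }  — shift
  I4: { [S → ( D .] }  — reduce
  I5: { [D → E .] }  — reduce
  I6: { [E → S . c E] }  — shift
  I7: { [D → . E], [D → . f], [E → . ( S num], [E → . S c E], [E → . c D], [E → . c], [E → c . D], [E → c .], [S → . ( D] }  — shift, reduce
  I8: { [D → f .] }  — reduce
  I9: { [E → c D .] }  — reduce
  I10: { [E → . ( S num], [E → . S c E], [E → . c D], [E → . c], [E → S c . E], [S → . ( D] }  — shift
  I11: { [E → S c E .] }  — reduce
  I12: { [E → ( S . num], [E → S . c E] }  — shift
  I13: { [E → ( S num .] }  — reduce

I7 contains reduce item [E → c .] and shift items [D → . f], [E → . ( S num], [E → . c], [E → . c D], [S → . ( D] — shift-reduce conflict.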